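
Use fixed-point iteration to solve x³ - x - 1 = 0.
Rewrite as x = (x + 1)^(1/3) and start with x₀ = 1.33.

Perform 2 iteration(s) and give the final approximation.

Equation: x³ - x - 1 = 0
Fixed-point form: x = (x + 1)^(1/3)
x₀ = 1.33

x_1 = g(1.330000) = 1.325721
x_2 = g(1.325721) = 1.324908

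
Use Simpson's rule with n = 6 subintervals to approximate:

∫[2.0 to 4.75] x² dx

f(x) = x²
a = 2.0, b = 4.75, n = 6
h = (b - a)/n = 0.458333

Simpson's rule: (h/3)[f(x₀) + 4f(x₁) + 2f(x₂) + ... + f(xₙ)]

x_0 = 2.0000, f(x_0) = 4.000000, coefficient = 1
x_1 = 2.4583, f(x_1) = 6.043403, coefficient = 4
x_2 = 2.9167, f(x_2) = 8.506944, coefficient = 2
x_3 = 3.3750, f(x_3) = 11.390625, coefficient = 4
x_4 = 3.8333, f(x_4) = 14.694444, coefficient = 2
x_5 = 4.2917, f(x_5) = 18.418403, coefficient = 4
x_6 = 4.7500, f(x_6) = 22.562500, coefficient = 1

I ≈ (0.458333/3) × 216.375000 = 33.057292
Exact value: 33.057292
Error: 0.000000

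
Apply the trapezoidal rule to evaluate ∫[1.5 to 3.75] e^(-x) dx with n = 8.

f(x) = e^(-x)
a = 1.5, b = 3.75, n = 8
h = (b - a)/n = 0.281250

Trapezoidal rule: (h/2)[f(x₀) + 2f(x₁) + 2f(x₂) + ... + f(xₙ)]

x_0 = 1.5000, f(x_0) = 0.223130, coefficient = 1
x_1 = 1.7812, f(x_1) = 0.168427, coefficient = 2
x_2 = 2.0625, f(x_2) = 0.127136, coefficient = 2
x_3 = 2.3438, f(x_3) = 0.095967, coefficient = 2
x_4 = 2.6250, f(x_4) = 0.072440, coefficient = 2
x_5 = 2.9062, f(x_5) = 0.054680, coefficient = 2
x_6 = 3.1875, f(x_6) = 0.041275, coefficient = 2
x_7 = 3.4688, f(x_7) = 0.031156, coefficient = 2
x_8 = 3.7500, f(x_8) = 0.023518, coefficient = 1

I ≈ (0.281250/2) × 1.428811 = 0.200926
Exact value: 0.199612
Error: 0.001314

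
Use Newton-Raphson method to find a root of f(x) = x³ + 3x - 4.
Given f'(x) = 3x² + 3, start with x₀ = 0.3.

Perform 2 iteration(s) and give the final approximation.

f(x) = x³ + 3x - 4
f'(x) = 3x² + 3
x₀ = 0.3

Newton-Raphson formula: x_{n+1} = x_n - f(x_n)/f'(x_n)

Iteration 1:
  f(0.300000) = -3.073000
  f'(0.300000) = 3.270000
  x_1 = 0.300000 - (-3.073000)/3.270000 = 1.239755
Iteration 2:
  f(1.239755) = 1.624762
  f'(1.239755) = 7.610980
  x_2 = 1.239755 - 1.624762/7.610980 = 1.026279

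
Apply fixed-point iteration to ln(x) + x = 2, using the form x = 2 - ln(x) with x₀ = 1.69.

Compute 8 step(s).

Equation: ln(x) + x = 2
Fixed-point form: x = 2 - ln(x)
x₀ = 1.69

x_1 = g(1.690000) = 1.475271
x_2 = g(1.475271) = 1.611158
x_3 = g(1.611158) = 1.523047
x_4 = g(1.523047) = 1.579287
x_5 = g(1.579287) = 1.543026
x_6 = g(1.543026) = 1.566254
x_7 = g(1.566254) = 1.551313
x_8 = g(1.551313) = 1.560898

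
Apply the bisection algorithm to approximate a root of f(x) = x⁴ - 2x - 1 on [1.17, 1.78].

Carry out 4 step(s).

f(x) = x⁴ - 2x - 1
Initial interval: [1.17, 1.78]

Iteration 1:
  c_1 = (1.170000 + 1.780000)/2 = 1.475000
  f(c_1) = f(1.475000) = 0.783344
  f(a) × f(c) < 0, new interval: [1.170000, 1.475000]
Iteration 2:
  c_2 = (1.170000 + 1.475000)/2 = 1.322500
  f(c_2) = f(1.322500) = -0.585977
  f(a) × f(c) ≥ 0, new interval: [1.322500, 1.475000]
Iteration 3:
  c_3 = (1.322500 + 1.475000)/2 = 1.398750
  f(c_3) = f(1.398750) = 0.030398
  f(a) × f(c) < 0, new interval: [1.322500, 1.398750]
Iteration 4:
  c_4 = (1.322500 + 1.398750)/2 = 1.360625
  f(c_4) = f(1.360625) = -0.293937
  f(a) × f(c) ≥ 0, new interval: [1.360625, 1.398750]

After 4 iteration(s), the approximation is c_4 = 1.360625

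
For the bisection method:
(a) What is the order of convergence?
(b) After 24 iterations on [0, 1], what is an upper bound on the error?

(a) Bisection has linear (order 1) convergence; the error is halved each step.

(b) Error bound = (b-a)/2^n = (1 - 0)/2^{24}
    = 1/2^{24}

(a) 1 (linear); (b) error ≤ 5.96e-08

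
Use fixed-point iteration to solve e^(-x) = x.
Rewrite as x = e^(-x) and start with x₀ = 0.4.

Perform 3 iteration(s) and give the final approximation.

Equation: e^(-x) = x
Fixed-point form: x = e^(-x)
x₀ = 0.4

x_1 = g(0.400000) = 0.670320
x_2 = g(0.670320) = 0.511545
x_3 = g(0.511545) = 0.599569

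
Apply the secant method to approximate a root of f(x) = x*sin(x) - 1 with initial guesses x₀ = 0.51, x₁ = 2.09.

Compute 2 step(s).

f(x) = x*sin(x) - 1
x₀ = 0.51, x₁ = 2.09

Secant formula: x_{n+1} = x_n - f(x_n)(x_n - x_{n-1})/(f(x_n) - f(x_{n-1}))

Iteration 1:
  f(0.510000) = -0.751030
  f(2.090000) = 0.814568
  x_2 = 2.090000 - 0.814568×(2.090000 - 0.510000)/(0.814568 - (-0.751030))
       = 1.267938
Iteration 2:
  f(2.090000) = 0.814568
  f(1.267938) = 0.210232
  x_3 = 1.267938 - 0.210232×(1.267938 - 2.090000)/(0.210232 - 0.814568)
       = 0.981966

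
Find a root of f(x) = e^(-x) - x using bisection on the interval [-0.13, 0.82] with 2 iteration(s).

f(x) = e^(-x) - x
Initial interval: [-0.13, 0.82]

Iteration 1:
  c_1 = (-0.130000 + 0.820000)/2 = 0.345000
  f(c_1) = f(0.345000) = 0.363220
  f(a) × f(c) ≥ 0, new interval: [0.345000, 0.820000]
Iteration 2:
  c_2 = (0.345000 + 0.820000)/2 = 0.582500
  f(c_2) = f(0.582500) = -0.024000
  f(a) × f(c) < 0, new interval: [0.345000, 0.582500]

After 2 iteration(s), the approximation is c_2 = 0.582500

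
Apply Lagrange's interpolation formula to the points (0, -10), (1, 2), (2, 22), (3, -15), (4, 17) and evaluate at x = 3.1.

Lagrange interpolation formula:
P(x) = Σ yᵢ × Lᵢ(x)
where Lᵢ(x) = Π_{j≠i} (x - xⱼ)/(xᵢ - xⱼ)

L_0(3.1) = (3.1 - 1)/(0 - 1) × (3.1 - 2)/(0 - 2) × (3.1 - 3)/(0 - 3) × (3.1 - 4)/(0 - 4) = -0.008663
L_1(3.1) = (3.1 - 0)/(1 - 0) × (3.1 - 2)/(1 - 2) × (3.1 - 3)/(1 - 3) × (3.1 - 4)/(1 - 4) = 0.051150
L_2(3.1) = (3.1 - 0)/(2 - 0) × (3.1 - 1)/(2 - 1) × (3.1 - 3)/(2 - 3) × (3.1 - 4)/(2 - 4) = -0.146475
L_3(3.1) = (3.1 - 0)/(3 - 0) × (3.1 - 1)/(3 - 1) × (3.1 - 2)/(3 - 2) × (3.1 - 4)/(3 - 4) = 1.074150
L_4(3.1) = (3.1 - 0)/(4 - 0) × (3.1 - 1)/(4 - 1) × (3.1 - 2)/(4 - 2) × (3.1 - 3)/(4 - 3) = 0.029838

P(3.1) = (-10)×L_0(3.1) + 2×L_1(3.1) + 22×L_2(3.1) + (-15)×L_3(3.1) + 17×L_4(3.1)
P(3.1) = -18.638538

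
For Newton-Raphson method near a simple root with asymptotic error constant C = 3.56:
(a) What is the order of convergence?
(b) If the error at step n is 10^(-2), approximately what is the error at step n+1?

(a) Newton-Raphson has quadratic (order 2) convergence near simple roots.
    This means |e_{n+1}| ≈ C|e_n|².

(b) With |e_n| = 10^(-2) and C = 3.56:
    |e_{n+1}| ≈ 3.56 × (10^(-2))² = 3.56 × 10^(-4)

(a) 2 (quadratic); (b) |e_{n+1}| ≈ 3.560e-04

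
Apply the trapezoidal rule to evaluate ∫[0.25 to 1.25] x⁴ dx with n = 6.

f(x) = x⁴
a = 0.25, b = 1.25, n = 6
h = (b - a)/n = 0.166667

Trapezoidal rule: (h/2)[f(x₀) + 2f(x₁) + 2f(x₂) + ... + f(xₙ)]

x_0 = 0.2500, f(x_0) = 0.003906, coefficient = 1
x_1 = 0.4167, f(x_1) = 0.030141, coefficient = 2
x_2 = 0.5833, f(x_2) = 0.115789, coefficient = 2
x_3 = 0.7500, f(x_3) = 0.316406, coefficient = 2
x_4 = 0.9167, f(x_4) = 0.706067, coefficient = 2
x_5 = 1.0833, f(x_5) = 1.377363, coefficient = 2
x_6 = 1.2500, f(x_6) = 2.441406, coefficient = 1

I ≈ (0.166667/2) × 7.536844 = 0.628070
Exact value: 0.610156
Error: 0.017914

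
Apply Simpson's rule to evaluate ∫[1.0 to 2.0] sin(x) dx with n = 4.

f(x) = sin(x)
a = 1.0, b = 2.0, n = 4
h = (b - a)/n = 0.250000

Simpson's rule: (h/3)[f(x₀) + 4f(x₁) + 2f(x₂) + ... + f(xₙ)]

x_0 = 1.0000, f(x_0) = 0.841471, coefficient = 1
x_1 = 1.2500, f(x_1) = 0.948985, coefficient = 4
x_2 = 1.5000, f(x_2) = 0.997495, coefficient = 2
x_3 = 1.7500, f(x_3) = 0.983986, coefficient = 4
x_4 = 2.0000, f(x_4) = 0.909297, coefficient = 1

I ≈ (0.250000/3) × 11.477641 = 0.956470
Exact value: 0.956449
Error: 0.000021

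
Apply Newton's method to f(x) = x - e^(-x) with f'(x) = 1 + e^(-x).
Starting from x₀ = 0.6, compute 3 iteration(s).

f(x) = x - e^(-x)
f'(x) = 1 + e^(-x)
x₀ = 0.6

Newton-Raphson formula: x_{n+1} = x_n - f(x_n)/f'(x_n)

Iteration 1:
  f(0.600000) = 0.051188
  f'(0.600000) = 1.548812
  x_1 = 0.600000 - 0.051188/1.548812 = 0.566950
Iteration 2:
  f(0.566950) = -0.000303
  f'(0.566950) = 1.567253
  x_2 = 0.566950 - (-0.000303)/1.567253 = 0.567143
Iteration 3:
  f(0.567143) = 0.000000
  f'(0.567143) = 1.567143
  x_3 = 0.567143 - 0.000000/1.567143 = 0.567143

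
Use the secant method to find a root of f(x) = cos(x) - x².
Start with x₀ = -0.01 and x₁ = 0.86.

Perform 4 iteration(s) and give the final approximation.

f(x) = cos(x) - x²
x₀ = -0.01, x₁ = 0.86

Secant formula: x_{n+1} = x_n - f(x_n)(x_n - x_{n-1})/(f(x_n) - f(x_{n-1}))

Iteration 1:
  f(-0.010000) = 0.999850
  f(0.860000) = -0.087163
  x_2 = 0.860000 - (-0.087163)×(0.860000 - (-0.010000))/(-0.087163 - 0.999850)
       = 0.790239
Iteration 2:
  f(0.860000) = -0.087163
  f(0.790239) = 0.079199
  x_3 = 0.790239 - 0.079199×(0.790239 - 0.860000)/(0.079199 - (-0.087163))
       = 0.823450
Iteration 3:
  f(0.790239) = 0.079199
  f(0.823450) = 0.001626
  x_4 = 0.823450 - 0.001626×(0.823450 - 0.790239)/(0.001626 - 0.079199)
       = 0.824146
Iteration 4:
  f(0.823450) = 0.001626
  f(0.824146) = -0.000032
  x_5 = 0.824146 - (-0.000032)×(0.824146 - 0.823450)/(-0.000032 - 0.001626)
       = 0.824132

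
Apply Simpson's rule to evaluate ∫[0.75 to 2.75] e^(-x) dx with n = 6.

f(x) = e^(-x)
a = 0.75, b = 2.75, n = 6
h = (b - a)/n = 0.333333

Simpson's rule: (h/3)[f(x₀) + 4f(x₁) + 2f(x₂) + ... + f(xₙ)]

x_0 = 0.7500, f(x_0) = 0.472367, coefficient = 1
x_1 = 1.0833, f(x_1) = 0.338465, coefficient = 4
x_2 = 1.4167, f(x_2) = 0.242521, coefficient = 2
x_3 = 1.7500, f(x_3) = 0.173774, coefficient = 4
x_4 = 2.0833, f(x_4) = 0.124514, coefficient = 2
x_5 = 2.4167, f(x_5) = 0.089219, coefficient = 4
x_6 = 2.7500, f(x_6) = 0.063928, coefficient = 1

I ≈ (0.333333/3) × 3.676197 = 0.408466
Exact value: 0.408439
Error: 0.000028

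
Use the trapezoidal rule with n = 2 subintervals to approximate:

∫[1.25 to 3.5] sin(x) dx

f(x) = sin(x)
a = 1.25, b = 3.5, n = 2
h = (b - a)/n = 1.125000

Trapezoidal rule: (h/2)[f(x₀) + 2f(x₁) + 2f(x₂) + ... + f(xₙ)]

x_0 = 1.2500, f(x_0) = 0.948985, coefficient = 1
x_1 = 2.3750, f(x_1) = 0.693685, coefficient = 2
x_2 = 3.5000, f(x_2) = -0.350783, coefficient = 1

I ≈ (1.125000/2) × 1.985571 = 1.116884
Exact value: 1.251779
Error: 0.134895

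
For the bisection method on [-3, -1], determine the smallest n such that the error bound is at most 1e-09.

We need (b-a)/2^n ≤ 1e-09
(-1 - (-3))/2^n ≤ 1e-09
2/2^n ≤ 1e-09
2^n ≥ 2000000000
n ≥ log₂(2000000000) = 30.90
n ≥ 31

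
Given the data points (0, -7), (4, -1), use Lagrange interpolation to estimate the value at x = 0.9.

Lagrange interpolation formula:
P(x) = Σ yᵢ × Lᵢ(x)
where Lᵢ(x) = Π_{j≠i} (x - xⱼ)/(xᵢ - xⱼ)

L_0(0.9) = (0.9 - 4)/(0 - 4) = 0.775000
L_1(0.9) = (0.9 - 0)/(4 - 0) = 0.225000

P(0.9) = (-7)×L_0(0.9) + (-1)×L_1(0.9)
P(0.9) = -5.650000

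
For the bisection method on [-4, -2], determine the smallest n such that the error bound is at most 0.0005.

We need (b-a)/2^n ≤ 0.0005
(-2 - (-4))/2^n ≤ 0.0005
2/2^n ≤ 0.0005
2^n ≥ 4000
n ≥ log₂(4000) = 11.97
n ≥ 12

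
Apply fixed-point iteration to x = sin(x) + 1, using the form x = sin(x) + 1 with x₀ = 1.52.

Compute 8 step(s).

Equation: x = sin(x) + 1
Fixed-point form: x = sin(x) + 1
x₀ = 1.52

x_1 = g(1.520000) = 1.998710
x_2 = g(1.998710) = 1.909833
x_3 = g(1.909833) = 1.943075
x_4 = g(1.943075) = 1.931501
x_5 = g(1.931501) = 1.935648
x_6 = g(1.935648) = 1.934177
x_7 = g(1.934177) = 1.934701
x_8 = g(1.934701) = 1.934514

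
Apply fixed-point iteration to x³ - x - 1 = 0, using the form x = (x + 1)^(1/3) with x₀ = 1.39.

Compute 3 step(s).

Equation: x³ - x - 1 = 0
Fixed-point form: x = (x + 1)^(1/3)
x₀ = 1.39

x_1 = g(1.390000) = 1.337004
x_2 = g(1.337004) = 1.327048
x_3 = g(1.327048) = 1.325160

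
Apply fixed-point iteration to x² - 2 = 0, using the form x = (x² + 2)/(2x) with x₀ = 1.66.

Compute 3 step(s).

Equation: x² - 2 = 0
Fixed-point form: x = (x² + 2)/(2x)
x₀ = 1.66

x_1 = g(1.660000) = 1.432410
x_2 = g(1.432410) = 1.414329
x_3 = g(1.414329) = 1.414214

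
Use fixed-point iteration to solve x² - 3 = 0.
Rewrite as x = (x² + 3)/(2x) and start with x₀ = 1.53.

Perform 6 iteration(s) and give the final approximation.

Equation: x² - 3 = 0
Fixed-point form: x = (x² + 3)/(2x)
x₀ = 1.53

x_1 = g(1.530000) = 1.745392
x_2 = g(1.745392) = 1.732102
x_3 = g(1.732102) = 1.732051
x_4 = g(1.732051) = 1.732051
x_5 = g(1.732051) = 1.732051
x_6 = g(1.732051) = 1.732051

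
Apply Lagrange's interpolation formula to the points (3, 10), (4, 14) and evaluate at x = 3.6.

Lagrange interpolation formula:
P(x) = Σ yᵢ × Lᵢ(x)
where Lᵢ(x) = Π_{j≠i} (x - xⱼ)/(xᵢ - xⱼ)

L_0(3.6) = (3.6 - 4)/(3 - 4) = 0.400000
L_1(3.6) = (3.6 - 3)/(4 - 3) = 0.600000

P(3.6) = 10×L_0(3.6) + 14×L_1(3.6)
P(3.6) = 12.400000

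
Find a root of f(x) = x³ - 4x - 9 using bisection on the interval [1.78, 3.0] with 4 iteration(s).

f(x) = x³ - 4x - 9
Initial interval: [1.78, 3.0]

Iteration 1:
  c_1 = (1.780000 + 3.000000)/2 = 2.390000
  f(c_1) = f(2.390000) = -4.908081
  f(a) × f(c) ≥ 0, new interval: [2.390000, 3.000000]
Iteration 2:
  c_2 = (2.390000 + 3.000000)/2 = 2.695000
  f(c_2) = f(2.695000) = -0.206148
  f(a) × f(c) ≥ 0, new interval: [2.695000, 3.000000]
Iteration 3:
  c_3 = (2.695000 + 3.000000)/2 = 2.847500
  f(c_3) = f(2.847500) = 2.698260
  f(a) × f(c) < 0, new interval: [2.695000, 2.847500]
Iteration 4:
  c_4 = (2.695000 + 2.847500)/2 = 2.771250
  f(c_4) = f(2.771250) = 1.197719
  f(a) × f(c) < 0, new interval: [2.695000, 2.771250]

After 4 iteration(s), the approximation is c_4 = 2.771250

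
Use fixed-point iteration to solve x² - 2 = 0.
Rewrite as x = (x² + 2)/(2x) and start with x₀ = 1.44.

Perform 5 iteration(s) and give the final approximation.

Equation: x² - 2 = 0
Fixed-point form: x = (x² + 2)/(2x)
x₀ = 1.44

x_1 = g(1.440000) = 1.414444
x_2 = g(1.414444) = 1.414214
x_3 = g(1.414214) = 1.414214
x_4 = g(1.414214) = 1.414214
x_5 = g(1.414214) = 1.414214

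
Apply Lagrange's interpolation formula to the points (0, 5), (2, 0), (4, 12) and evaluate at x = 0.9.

Lagrange interpolation formula:
P(x) = Σ yᵢ × Lᵢ(x)
where Lᵢ(x) = Π_{j≠i} (x - xⱼ)/(xᵢ - xⱼ)

L_0(0.9) = (0.9 - 2)/(0 - 2) × (0.9 - 4)/(0 - 4) = 0.426250
L_1(0.9) = (0.9 - 0)/(2 - 0) × (0.9 - 4)/(2 - 4) = 0.697500
L_2(0.9) = (0.9 - 0)/(4 - 0) × (0.9 - 2)/(4 - 2) = -0.123750

P(0.9) = 5×L_0(0.9) + 0×L_1(0.9) + 12×L_2(0.9)
P(0.9) = 0.646250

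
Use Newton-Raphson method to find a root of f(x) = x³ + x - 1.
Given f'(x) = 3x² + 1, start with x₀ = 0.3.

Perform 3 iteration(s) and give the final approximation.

f(x) = x³ + x - 1
f'(x) = 3x² + 1
x₀ = 0.3

Newton-Raphson formula: x_{n+1} = x_n - f(x_n)/f'(x_n)

Iteration 1:
  f(0.300000) = -0.673000
  f'(0.300000) = 1.270000
  x_1 = 0.300000 - (-0.673000)/1.270000 = 0.829921
Iteration 2:
  f(0.829921) = 0.401546
  f'(0.829921) = 3.066308
  x_2 = 0.829921 - 0.401546/3.066308 = 0.698967
Iteration 3:
  f(0.698967) = 0.040451
  f'(0.698967) = 2.465665
  x_3 = 0.698967 - 0.040451/2.465665 = 0.682561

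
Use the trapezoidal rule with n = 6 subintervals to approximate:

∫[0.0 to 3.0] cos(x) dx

f(x) = cos(x)
a = 0.0, b = 3.0, n = 6
h = (b - a)/n = 0.500000

Trapezoidal rule: (h/2)[f(x₀) + 2f(x₁) + 2f(x₂) + ... + f(xₙ)]

x_0 = 0.0000, f(x_0) = 1.000000, coefficient = 1
x_1 = 0.5000, f(x_1) = 0.877583, coefficient = 2
x_2 = 1.0000, f(x_2) = 0.540302, coefficient = 2
x_3 = 1.5000, f(x_3) = 0.070737, coefficient = 2
x_4 = 2.0000, f(x_4) = -0.416147, coefficient = 2
x_5 = 2.5000, f(x_5) = -0.801144, coefficient = 2
x_6 = 3.0000, f(x_6) = -0.989992, coefficient = 1

I ≈ (0.500000/2) × 0.552671 = 0.138168
Exact value: 0.141120
Error: 0.002952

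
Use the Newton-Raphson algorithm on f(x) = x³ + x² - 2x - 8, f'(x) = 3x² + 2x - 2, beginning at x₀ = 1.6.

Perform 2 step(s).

f(x) = x³ + x² - 2x - 8
f'(x) = 3x² + 2x - 2
x₀ = 1.6

Newton-Raphson formula: x_{n+1} = x_n - f(x_n)/f'(x_n)

Iteration 1:
  f(1.600000) = -4.544000
  f'(1.600000) = 8.880000
  x_1 = 1.600000 - (-4.544000)/8.880000 = 2.111712
Iteration 2:
  f(2.111712) = 1.652715
  f'(2.111712) = 15.601402
  x_2 = 2.111712 - 1.652715/15.601402 = 2.005778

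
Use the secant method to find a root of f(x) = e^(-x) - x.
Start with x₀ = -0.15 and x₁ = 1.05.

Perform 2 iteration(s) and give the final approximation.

f(x) = e^(-x) - x
x₀ = -0.15, x₁ = 1.05

Secant formula: x_{n+1} = x_n - f(x_n)(x_n - x_{n-1})/(f(x_n) - f(x_{n-1}))

Iteration 1:
  f(-0.150000) = 1.311834
  f(1.050000) = -0.700062
  x_2 = 1.050000 - (-0.700062)×(1.050000 - (-0.150000))/(-0.700062 - 1.311834)
       = 0.632446
Iteration 2:
  f(1.050000) = -0.700062
  f(0.632446) = -0.101156
  x_3 = 0.632446 - (-0.101156)×(0.632446 - 1.050000)/(-0.101156 - (-0.700062))
       = 0.561921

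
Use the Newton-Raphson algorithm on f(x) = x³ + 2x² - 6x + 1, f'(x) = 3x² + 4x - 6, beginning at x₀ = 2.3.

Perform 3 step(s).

f(x) = x³ + 2x² - 6x + 1
f'(x) = 3x² + 4x - 6
x₀ = 2.3

Newton-Raphson formula: x_{n+1} = x_n - f(x_n)/f'(x_n)

Iteration 1:
  f(2.300000) = 9.947000
  f'(2.300000) = 19.070000
  x_1 = 2.300000 - 9.947000/19.070000 = 1.778395
Iteration 2:
  f(1.778395) = 2.279522
  f'(1.778395) = 10.601652
  x_2 = 1.778395 - 2.279522/10.601652 = 1.563380
Iteration 3:
  f(1.563380) = 0.329178
  f'(1.563380) = 7.585987
  x_3 = 1.563380 - 0.329178/7.585987 = 1.519987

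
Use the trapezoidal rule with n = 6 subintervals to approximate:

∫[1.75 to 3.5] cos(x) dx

f(x) = cos(x)
a = 1.75, b = 3.5, n = 6
h = (b - a)/n = 0.291667

Trapezoidal rule: (h/2)[f(x₀) + 2f(x₁) + 2f(x₂) + ... + f(xₙ)]

x_0 = 1.7500, f(x_0) = -0.178246, coefficient = 1
x_1 = 2.0417, f(x_1) = -0.453662, coefficient = 2
x_2 = 2.3333, f(x_2) = -0.690758, coefficient = 2
x_3 = 2.6250, f(x_3) = -0.869507, coefficient = 2
x_4 = 2.9167, f(x_4) = -0.974811, coefficient = 2
x_5 = 3.2083, f(x_5) = -0.997774, coefficient = 2
x_6 = 3.5000, f(x_6) = -0.936457, coefficient = 1

I ≈ (0.291667/2) × -9.087726 = -1.325293
Exact value: -1.334769
Error: 0.009476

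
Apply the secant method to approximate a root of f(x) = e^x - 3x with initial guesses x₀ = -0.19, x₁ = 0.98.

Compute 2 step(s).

f(x) = e^x - 3x
x₀ = -0.19, x₁ = 0.98

Secant formula: x_{n+1} = x_n - f(x_n)(x_n - x_{n-1})/(f(x_n) - f(x_{n-1}))

Iteration 1:
  f(-0.190000) = 1.396959
  f(0.980000) = -0.275544
  x_2 = 0.980000 - (-0.275544)×(0.980000 - (-0.190000))/(-0.275544 - 1.396959)
       = 0.787243
Iteration 2:
  f(0.980000) = -0.275544
  f(0.787243) = -0.164399
  x_3 = 0.787243 - (-0.164399)×(0.787243 - 0.980000)/(-0.164399 - (-0.275544))
       = 0.502128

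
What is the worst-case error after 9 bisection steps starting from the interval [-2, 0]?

Bisection error bound: |error| ≤ (b-a)/2^n
|error| ≤ (0 - (-2))/2^9 = 2/2^9
|error| ≤ 0.0039062500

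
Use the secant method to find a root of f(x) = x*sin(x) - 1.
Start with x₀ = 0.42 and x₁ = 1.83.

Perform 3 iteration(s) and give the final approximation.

f(x) = x*sin(x) - 1
x₀ = 0.42, x₁ = 1.83

Secant formula: x_{n+1} = x_n - f(x_n)(x_n - x_{n-1})/(f(x_n) - f(x_{n-1}))

Iteration 1:
  f(0.420000) = -0.828741
  f(1.830000) = 0.768868
  x_2 = 1.830000 - 0.768868×(1.830000 - 0.420000)/(0.768868 - (-0.828741))
       = 1.151421
Iteration 2:
  f(1.830000) = 0.768868
  f(1.151421) = 0.051643
  x_3 = 1.151421 - 0.051643×(1.151421 - 1.830000)/(0.051643 - 0.768868)
       = 1.102561
Iteration 3:
  f(1.151421) = 0.051643
  f(1.102561) = -0.016112
  x_4 = 1.102561 - (-0.016112)×(1.102561 - 1.151421)/(-0.016112 - 0.051643)
       = 1.114180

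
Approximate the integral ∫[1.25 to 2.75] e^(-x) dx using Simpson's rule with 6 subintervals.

f(x) = e^(-x)
a = 1.25, b = 2.75, n = 6
h = (b - a)/n = 0.250000

Simpson's rule: (h/3)[f(x₀) + 4f(x₁) + 2f(x₂) + ... + f(xₙ)]

x_0 = 1.2500, f(x_0) = 0.286505, coefficient = 1
x_1 = 1.5000, f(x_1) = 0.223130, coefficient = 4
x_2 = 1.7500, f(x_2) = 0.173774, coefficient = 2
x_3 = 2.0000, f(x_3) = 0.135335, coefficient = 4
x_4 = 2.2500, f(x_4) = 0.105399, coefficient = 2
x_5 = 2.5000, f(x_5) = 0.082085, coefficient = 4
x_6 = 2.7500, f(x_6) = 0.063928, coefficient = 1

I ≈ (0.250000/3) × 2.670981 = 0.222582
Exact value: 0.222577
Error: 0.000005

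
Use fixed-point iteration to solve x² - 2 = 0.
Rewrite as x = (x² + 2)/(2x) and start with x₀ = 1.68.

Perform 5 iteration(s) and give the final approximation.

Equation: x² - 2 = 0
Fixed-point form: x = (x² + 2)/(2x)
x₀ = 1.68

x_1 = g(1.680000) = 1.435238
x_2 = g(1.435238) = 1.414368
x_3 = g(1.414368) = 1.414214
x_4 = g(1.414214) = 1.414214
x_5 = g(1.414214) = 1.414214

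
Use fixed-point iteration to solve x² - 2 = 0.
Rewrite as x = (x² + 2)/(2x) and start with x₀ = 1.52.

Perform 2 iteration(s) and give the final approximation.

Equation: x² - 2 = 0
Fixed-point form: x = (x² + 2)/(2x)
x₀ = 1.52

x_1 = g(1.520000) = 1.417895
x_2 = g(1.417895) = 1.414218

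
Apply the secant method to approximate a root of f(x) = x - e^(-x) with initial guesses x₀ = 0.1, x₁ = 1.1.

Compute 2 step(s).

f(x) = x - e^(-x)
x₀ = 0.1, x₁ = 1.1

Secant formula: x_{n+1} = x_n - f(x_n)(x_n - x_{n-1})/(f(x_n) - f(x_{n-1}))

Iteration 1:
  f(0.100000) = -0.804837
  f(1.100000) = 0.767129
  x_2 = 1.100000 - 0.767129×(1.100000 - 0.100000)/(0.767129 - (-0.804837))
       = 0.611994
Iteration 2:
  f(1.100000) = 0.767129
  f(0.611994) = 0.069726
  x_3 = 0.611994 - 0.069726×(0.611994 - 1.100000)/(0.069726 - 0.767129)
       = 0.563204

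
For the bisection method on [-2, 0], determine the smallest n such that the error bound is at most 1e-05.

We need (b-a)/2^n ≤ 1e-05
(0 - (-2))/2^n ≤ 1e-05
2/2^n ≤ 1e-05
2^n ≥ 200000
n ≥ log₂(200000) = 17.61
n ≥ 18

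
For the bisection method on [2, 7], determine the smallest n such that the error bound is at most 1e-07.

We need (b-a)/2^n ≤ 1e-07
(7 - 2)/2^n ≤ 1e-07
5/2^n ≤ 1e-07
2^n ≥ 50000000
n ≥ log₂(50000000) = 25.58
n ≥ 26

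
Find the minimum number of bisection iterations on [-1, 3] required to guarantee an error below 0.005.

We need (b-a)/2^n ≤ 0.005
(3 - (-1))/2^n ≤ 0.005
4/2^n ≤ 0.005
2^n ≥ 800
n ≥ log₂(800) = 9.64
n ≥ 10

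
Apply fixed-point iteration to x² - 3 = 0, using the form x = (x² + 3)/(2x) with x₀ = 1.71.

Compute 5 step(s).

Equation: x² - 3 = 0
Fixed-point form: x = (x² + 3)/(2x)
x₀ = 1.71

x_1 = g(1.710000) = 1.732193
x_2 = g(1.732193) = 1.732051
x_3 = g(1.732051) = 1.732051
x_4 = g(1.732051) = 1.732051
x_5 = g(1.732051) = 1.732051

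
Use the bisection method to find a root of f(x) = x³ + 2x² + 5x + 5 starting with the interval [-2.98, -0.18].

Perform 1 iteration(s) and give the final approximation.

f(x) = x³ + 2x² + 5x + 5
Initial interval: [-2.98, -0.18]

Iteration 1:
  c_1 = (-2.980000 + (-0.180000))/2 = -1.580000
  f(c_1) = f(-1.580000) = -1.851512
  f(a) × f(c) ≥ 0, new interval: [-1.580000, -0.180000]

After 1 iteration(s), the approximation is c_1 = -1.580000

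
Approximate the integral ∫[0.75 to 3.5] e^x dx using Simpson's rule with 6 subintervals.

f(x) = e^x
a = 0.75, b = 3.5, n = 6
h = (b - a)/n = 0.458333

Simpson's rule: (h/3)[f(x₀) + 4f(x₁) + 2f(x₂) + ... + f(xₙ)]

x_0 = 0.7500, f(x_0) = 2.117000, coefficient = 1
x_1 = 1.2083, f(x_1) = 3.347900, coefficient = 4
x_2 = 1.6667, f(x_2) = 5.294490, coefficient = 2
x_3 = 2.1250, f(x_3) = 8.372897, coefficient = 4
x_4 = 2.5833, f(x_4) = 13.241202, coefficient = 2
x_5 = 3.0417, f(x_5) = 20.940114, coefficient = 4
x_6 = 3.5000, f(x_6) = 33.115452, coefficient = 1

I ≈ (0.458333/3) × 202.947484 = 31.005866
Exact value: 30.998452
Error: 0.007414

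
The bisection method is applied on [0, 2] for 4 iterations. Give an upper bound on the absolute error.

Bisection error bound: |error| ≤ (b-a)/2^n
|error| ≤ (2 - 0)/2^4 = 2/2^4
|error| ≤ 0.1250000000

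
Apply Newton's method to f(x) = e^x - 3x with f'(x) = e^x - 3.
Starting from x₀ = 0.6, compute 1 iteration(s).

f(x) = e^x - 3x
f'(x) = e^x - 3
x₀ = 0.6

Newton-Raphson formula: x_{n+1} = x_n - f(x_n)/f'(x_n)

Iteration 1:
  f(0.600000) = 0.022119
  f'(0.600000) = -1.177881
  x_1 = 0.600000 - 0.022119/(-1.177881) = 0.618778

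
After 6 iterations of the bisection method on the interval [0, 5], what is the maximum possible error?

Bisection error bound: |error| ≤ (b-a)/2^n
|error| ≤ (5 - 0)/2^6 = 5/2^6
|error| ≤ 0.0781250000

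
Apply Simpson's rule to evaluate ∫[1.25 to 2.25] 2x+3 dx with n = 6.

f(x) = 2x+3
a = 1.25, b = 2.25, n = 6
h = (b - a)/n = 0.166667

Simpson's rule: (h/3)[f(x₀) + 4f(x₁) + 2f(x₂) + ... + f(xₙ)]

x_0 = 1.2500, f(x_0) = 5.500000, coefficient = 1
x_1 = 1.4167, f(x_1) = 5.833333, coefficient = 4
x_2 = 1.5833, f(x_2) = 6.166667, coefficient = 2
x_3 = 1.7500, f(x_3) = 6.500000, coefficient = 4
x_4 = 1.9167, f(x_4) = 6.833333, coefficient = 2
x_5 = 2.0833, f(x_5) = 7.166667, coefficient = 4
x_6 = 2.2500, f(x_6) = 7.500000, coefficient = 1

I ≈ (0.166667/3) × 117.000000 = 6.500000
Exact value: 6.500000
Error: 0.000000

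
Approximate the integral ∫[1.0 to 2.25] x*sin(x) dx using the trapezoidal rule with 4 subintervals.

f(x) = x*sin(x)
a = 1.0, b = 2.25, n = 4
h = (b - a)/n = 0.312500

Trapezoidal rule: (h/2)[f(x₀) + 2f(x₁) + 2f(x₂) + ... + f(xₙ)]

x_0 = 1.0000, f(x_0) = 0.841471, coefficient = 1
x_1 = 1.3125, f(x_1) = 1.268960, coefficient = 2
x_2 = 1.6250, f(x_2) = 1.622613, coefficient = 2
x_3 = 1.9375, f(x_3) = 1.808684, coefficient = 2
x_4 = 2.2500, f(x_4) = 1.750665, coefficient = 1

I ≈ (0.312500/2) × 11.992650 = 1.873852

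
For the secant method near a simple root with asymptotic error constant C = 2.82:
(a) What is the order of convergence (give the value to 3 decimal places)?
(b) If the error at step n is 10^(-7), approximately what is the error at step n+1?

(a) Secant method has superlinear convergence with order φ = (1+√5)/2 ≈ 1.618.
    This means |e_{n+1}| ≈ C|e_n|^1.618.

(b) With |e_n| = 10^(-7) and C = 2.82:
    |e_{n+1}| ≈ 2.82 × (10^(-7))^1.618 = 2.82 × 10^(-11.33)

(a) ≈ 1.618 (golden ratio); (b) |e_{n+1}| ≈ 1.330e-11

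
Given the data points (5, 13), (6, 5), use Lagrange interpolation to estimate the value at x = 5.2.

Lagrange interpolation formula:
P(x) = Σ yᵢ × Lᵢ(x)
where Lᵢ(x) = Π_{j≠i} (x - xⱼ)/(xᵢ - xⱼ)

L_0(5.2) = (5.2 - 6)/(5 - 6) = 0.800000
L_1(5.2) = (5.2 - 5)/(6 - 5) = 0.200000

P(5.2) = 13×L_0(5.2) + 5×L_1(5.2)
P(5.2) = 11.400000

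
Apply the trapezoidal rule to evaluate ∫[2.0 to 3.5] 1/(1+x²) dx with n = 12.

f(x) = 1/(1+x²)
a = 2.0, b = 3.5, n = 12
h = (b - a)/n = 0.125000

Trapezoidal rule: (h/2)[f(x₀) + 2f(x₁) + 2f(x₂) + ... + f(xₙ)]

x_0 = 2.0000, f(x_0) = 0.200000, coefficient = 1
x_1 = 2.1250, f(x_1) = 0.181303, coefficient = 2
x_2 = 2.2500, f(x_2) = 0.164948, coefficient = 2
x_3 = 2.3750, f(x_3) = 0.150588, coefficient = 2
x_4 = 2.5000, f(x_4) = 0.137931, coefficient = 2
x_5 = 2.6250, f(x_5) = 0.126733, coefficient = 2
x_6 = 2.7500, f(x_6) = 0.116788, coefficient = 2
x_7 = 2.8750, f(x_7) = 0.107926, coefficient = 2
x_8 = 3.0000, f(x_8) = 0.100000, coefficient = 2
x_9 = 3.1250, f(x_9) = 0.092888, coefficient = 2
x_10 = 3.2500, f(x_10) = 0.086486, coefficient = 2
x_11 = 3.3750, f(x_11) = 0.080706, coefficient = 2
x_12 = 3.5000, f(x_12) = 0.075472, coefficient = 1

I ≈ (0.125000/2) × 2.968069 = 0.185504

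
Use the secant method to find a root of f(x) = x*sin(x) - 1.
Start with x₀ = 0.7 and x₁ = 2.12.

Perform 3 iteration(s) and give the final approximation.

f(x) = x*sin(x) - 1
x₀ = 0.7, x₁ = 2.12

Secant formula: x_{n+1} = x_n - f(x_n)(x_n - x_{n-1})/(f(x_n) - f(x_{n-1}))

Iteration 1:
  f(0.700000) = -0.549048
  f(2.120000) = 0.808234
  x_2 = 2.120000 - 0.808234×(2.120000 - 0.700000)/(0.808234 - (-0.549048))
       = 1.274419
Iteration 2:
  f(2.120000) = 0.808234
  f(1.274419) = 0.218855
  x_3 = 1.274419 - 0.218855×(1.274419 - 2.120000)/(0.218855 - 0.808234)
       = 0.960428
Iteration 3:
  f(1.274419) = 0.218855
  f(0.960428) = -0.212990
  x_4 = 0.960428 - (-0.212990)×(0.960428 - 1.274419)/(-0.212990 - 0.218855)
       = 1.115291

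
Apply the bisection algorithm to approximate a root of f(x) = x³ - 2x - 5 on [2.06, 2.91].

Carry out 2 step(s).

f(x) = x³ - 2x - 5
Initial interval: [2.06, 2.91]

Iteration 1:
  c_1 = (2.060000 + 2.910000)/2 = 2.485000
  f(c_1) = f(2.485000) = 5.375434
  f(a) × f(c) < 0, new interval: [2.060000, 2.485000]
Iteration 2:
  c_2 = (2.060000 + 2.485000)/2 = 2.272500
  f(c_2) = f(2.272500) = 2.190772
  f(a) × f(c) < 0, new interval: [2.060000, 2.272500]

After 2 iteration(s), the approximation is c_2 = 2.272500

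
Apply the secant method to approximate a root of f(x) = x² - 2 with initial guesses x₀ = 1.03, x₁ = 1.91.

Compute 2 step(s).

f(x) = x² - 2
x₀ = 1.03, x₁ = 1.91

Secant formula: x_{n+1} = x_n - f(x_n)(x_n - x_{n-1})/(f(x_n) - f(x_{n-1}))

Iteration 1:
  f(1.030000) = -0.939100
  f(1.910000) = 1.648100
  x_2 = 1.910000 - 1.648100×(1.910000 - 1.030000)/(1.648100 - (-0.939100))
       = 1.349422
Iteration 2:
  f(1.910000) = 1.648100
  f(1.349422) = -0.179061
  x_3 = 1.349422 - (-0.179061)×(1.349422 - 1.910000)/(-0.179061 - 1.648100)
       = 1.404358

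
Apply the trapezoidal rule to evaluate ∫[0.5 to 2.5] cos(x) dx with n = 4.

f(x) = cos(x)
a = 0.5, b = 2.5, n = 4
h = (b - a)/n = 0.500000

Trapezoidal rule: (h/2)[f(x₀) + 2f(x₁) + 2f(x₂) + ... + f(xₙ)]

x_0 = 0.5000, f(x_0) = 0.877583, coefficient = 1
x_1 = 1.0000, f(x_1) = 0.540302, coefficient = 2
x_2 = 1.5000, f(x_2) = 0.070737, coefficient = 2
x_3 = 2.0000, f(x_3) = -0.416147, coefficient = 2
x_4 = 2.5000, f(x_4) = -0.801144, coefficient = 1

I ≈ (0.500000/2) × 0.466224 = 0.116556
Exact value: 0.119047
Error: 0.002491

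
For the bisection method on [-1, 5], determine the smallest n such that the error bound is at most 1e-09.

We need (b-a)/2^n ≤ 1e-09
(5 - (-1))/2^n ≤ 1e-09
6/2^n ≤ 1e-09
2^n ≥ 6000000000
n ≥ log₂(6000000000) = 32.48
n ≥ 33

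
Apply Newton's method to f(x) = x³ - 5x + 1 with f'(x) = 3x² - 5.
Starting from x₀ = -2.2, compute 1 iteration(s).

f(x) = x³ - 5x + 1
f'(x) = 3x² - 5
x₀ = -2.2

Newton-Raphson formula: x_{n+1} = x_n - f(x_n)/f'(x_n)

Iteration 1:
  f(-2.200000) = 1.352000
  f'(-2.200000) = 9.520000
  x_1 = -2.200000 - 1.352000/9.520000 = -2.342017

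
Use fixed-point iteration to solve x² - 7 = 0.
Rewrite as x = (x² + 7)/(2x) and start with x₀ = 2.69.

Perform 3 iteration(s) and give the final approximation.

Equation: x² - 7 = 0
Fixed-point form: x = (x² + 7)/(2x)
x₀ = 2.69

x_1 = g(2.690000) = 2.646115
x_2 = g(2.646115) = 2.645751
x_3 = g(2.645751) = 2.645751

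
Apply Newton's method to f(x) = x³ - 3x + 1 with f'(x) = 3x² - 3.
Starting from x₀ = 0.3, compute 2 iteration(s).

f(x) = x³ - 3x + 1
f'(x) = 3x² - 3
x₀ = 0.3

Newton-Raphson formula: x_{n+1} = x_n - f(x_n)/f'(x_n)

Iteration 1:
  f(0.300000) = 0.127000
  f'(0.300000) = -2.730000
  x_1 = 0.300000 - 0.127000/(-2.730000) = 0.346520
Iteration 2:
  f(0.346520) = 0.002048
  f'(0.346520) = -2.639771
  x_2 = 0.346520 - 0.002048/(-2.639771) = 0.347296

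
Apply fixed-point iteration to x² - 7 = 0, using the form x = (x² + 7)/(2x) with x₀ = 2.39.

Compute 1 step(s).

Equation: x² - 7 = 0
Fixed-point form: x = (x² + 7)/(2x)
x₀ = 2.39

x_1 = g(2.390000) = 2.659435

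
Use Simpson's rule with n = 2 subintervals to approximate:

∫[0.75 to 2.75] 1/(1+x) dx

f(x) = 1/(1+x)
a = 0.75, b = 2.75, n = 2
h = (b - a)/n = 1.000000

Simpson's rule: (h/3)[f(x₀) + 4f(x₁) + 2f(x₂) + ... + f(xₙ)]

x_0 = 0.7500, f(x_0) = 0.571429, coefficient = 1
x_1 = 1.7500, f(x_1) = 0.363636, coefficient = 4
x_2 = 2.7500, f(x_2) = 0.266667, coefficient = 1

I ≈ (1.000000/3) × 2.292641 = 0.764214
Exact value: 0.762140
Error: 0.002074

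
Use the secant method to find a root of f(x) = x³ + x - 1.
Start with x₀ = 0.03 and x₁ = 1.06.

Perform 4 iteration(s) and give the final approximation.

f(x) = x³ + x - 1
x₀ = 0.03, x₁ = 1.06

Secant formula: x_{n+1} = x_n - f(x_n)(x_n - x_{n-1})/(f(x_n) - f(x_{n-1}))

Iteration 1:
  f(0.030000) = -0.969973
  f(1.060000) = 1.251016
  x_2 = 1.060000 - 1.251016×(1.060000 - 0.030000)/(1.251016 - (-0.969973))
       = 0.479832
Iteration 2:
  f(1.060000) = 1.251016
  f(0.479832) = -0.409692
  x_3 = 0.479832 - (-0.409692)×(0.479832 - 1.060000)/(-0.409692 - 1.251016)
       = 0.622958
Iteration 3:
  f(0.479832) = -0.409692
  f(0.622958) = -0.135287
  x_4 = 0.622958 - (-0.135287)×(0.622958 - 0.479832)/(-0.135287 - (-0.409692))
       = 0.693522
Iteration 4:
  f(0.622958) = -0.135287
  f(0.693522) = 0.027086
  x_5 = 0.693522 - 0.027086×(0.693522 - 0.622958)/(0.027086 - (-0.135287))
       = 0.681751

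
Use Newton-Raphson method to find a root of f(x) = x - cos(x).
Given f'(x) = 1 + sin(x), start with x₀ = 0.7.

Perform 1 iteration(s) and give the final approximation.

f(x) = x - cos(x)
f'(x) = 1 + sin(x)
x₀ = 0.7

Newton-Raphson formula: x_{n+1} = x_n - f(x_n)/f'(x_n)

Iteration 1:
  f(0.700000) = -0.064842
  f'(0.700000) = 1.644218
  x_1 = 0.700000 - (-0.064842)/1.644218 = 0.739436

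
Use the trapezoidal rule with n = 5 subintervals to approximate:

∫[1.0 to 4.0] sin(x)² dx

f(x) = sin(x)²
a = 1.0, b = 4.0, n = 5
h = (b - a)/n = 0.600000

Trapezoidal rule: (h/2)[f(x₀) + 2f(x₁) + 2f(x₂) + ... + f(xₙ)]

x_0 = 1.0000, f(x_0) = 0.708073, coefficient = 1
x_1 = 1.6000, f(x_1) = 0.999147, coefficient = 2
x_2 = 2.2000, f(x_2) = 0.653666, coefficient = 2
x_3 = 2.8000, f(x_3) = 0.112217, coefficient = 2
x_4 = 3.4000, f(x_4) = 0.065301, coefficient = 2
x_5 = 4.0000, f(x_5) = 0.572750, coefficient = 1

I ≈ (0.600000/2) × 4.941488 = 1.482446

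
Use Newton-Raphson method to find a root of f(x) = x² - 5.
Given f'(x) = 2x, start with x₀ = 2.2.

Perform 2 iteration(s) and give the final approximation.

f(x) = x² - 5
f'(x) = 2x
x₀ = 2.2

Newton-Raphson formula: x_{n+1} = x_n - f(x_n)/f'(x_n)

Iteration 1:
  f(2.200000) = -0.160000
  f'(2.200000) = 4.400000
  x_1 = 2.200000 - (-0.160000)/4.400000 = 2.236364
Iteration 2:
  f(2.236364) = 0.001322
  f'(2.236364) = 4.472727
  x_2 = 2.236364 - 0.001322/4.472727 = 2.236068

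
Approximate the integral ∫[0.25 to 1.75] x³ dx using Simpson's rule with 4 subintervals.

f(x) = x³
a = 0.25, b = 1.75, n = 4
h = (b - a)/n = 0.375000

Simpson's rule: (h/3)[f(x₀) + 4f(x₁) + 2f(x₂) + ... + f(xₙ)]

x_0 = 0.2500, f(x_0) = 0.015625, coefficient = 1
x_1 = 0.6250, f(x_1) = 0.244141, coefficient = 4
x_2 = 1.0000, f(x_2) = 1.000000, coefficient = 2
x_3 = 1.3750, f(x_3) = 2.599609, coefficient = 4
x_4 = 1.7500, f(x_4) = 5.359375, coefficient = 1

I ≈ (0.375000/3) × 18.750000 = 2.343750
Exact value: 2.343750
Error: 0.000000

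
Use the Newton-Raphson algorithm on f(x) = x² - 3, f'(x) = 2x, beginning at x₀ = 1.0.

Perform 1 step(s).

f(x) = x² - 3
f'(x) = 2x
x₀ = 1.0

Newton-Raphson formula: x_{n+1} = x_n - f(x_n)/f'(x_n)

Iteration 1:
  f(1.000000) = -2.000000
  f'(1.000000) = 2.000000
  x_1 = 1.000000 - (-2.000000)/2.000000 = 2.000000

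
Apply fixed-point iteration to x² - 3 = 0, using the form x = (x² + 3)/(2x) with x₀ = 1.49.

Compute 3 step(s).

Equation: x² - 3 = 0
Fixed-point form: x = (x² + 3)/(2x)
x₀ = 1.49

x_1 = g(1.490000) = 1.751711
x_2 = g(1.751711) = 1.732161
x_3 = g(1.732161) = 1.732051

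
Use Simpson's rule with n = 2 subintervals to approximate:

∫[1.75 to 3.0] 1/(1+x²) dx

f(x) = 1/(1+x²)
a = 1.75, b = 3.0, n = 2
h = (b - a)/n = 0.625000

Simpson's rule: (h/3)[f(x₀) + 4f(x₁) + 2f(x₂) + ... + f(xₙ)]

x_0 = 1.7500, f(x_0) = 0.246154, coefficient = 1
x_1 = 2.3750, f(x_1) = 0.150588, coefficient = 4
x_2 = 3.0000, f(x_2) = 0.100000, coefficient = 1

I ≈ (0.625000/3) × 0.948507 = 0.197606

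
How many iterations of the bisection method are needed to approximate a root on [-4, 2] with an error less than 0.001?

We need (b-a)/2^n ≤ 0.001
(2 - (-4))/2^n ≤ 0.001
6/2^n ≤ 0.001
2^n ≥ 6000
n ≥ log₂(6000) = 12.55
n ≥ 13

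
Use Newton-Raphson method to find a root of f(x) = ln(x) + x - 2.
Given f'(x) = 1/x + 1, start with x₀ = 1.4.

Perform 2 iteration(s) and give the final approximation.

f(x) = ln(x) + x - 2
f'(x) = 1/x + 1
x₀ = 1.4

Newton-Raphson formula: x_{n+1} = x_n - f(x_n)/f'(x_n)

Iteration 1:
  f(1.400000) = -0.263528
  f'(1.400000) = 1.714286
  x_1 = 1.400000 - (-0.263528)/1.714286 = 1.553725
Iteration 2:
  f(1.553725) = -0.005621
  f'(1.553725) = 1.643615
  x_2 = 1.553725 - (-0.005621)/1.643615 = 1.557144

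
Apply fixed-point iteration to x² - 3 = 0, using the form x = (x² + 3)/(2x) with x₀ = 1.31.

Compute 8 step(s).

Equation: x² - 3 = 0
Fixed-point form: x = (x² + 3)/(2x)
x₀ = 1.31

x_1 = g(1.310000) = 1.800038
x_2 = g(1.800038) = 1.733335
x_3 = g(1.733335) = 1.732051
x_4 = g(1.732051) = 1.732051
x_5 = g(1.732051) = 1.732051
x_6 = g(1.732051) = 1.732051
x_7 = g(1.732051) = 1.732051
x_8 = g(1.732051) = 1.732051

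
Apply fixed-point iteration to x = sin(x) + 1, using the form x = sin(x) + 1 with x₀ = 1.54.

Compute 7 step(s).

Equation: x = sin(x) + 1
Fixed-point form: x = sin(x) + 1
x₀ = 1.54

x_1 = g(1.540000) = 1.999526
x_2 = g(1.999526) = 1.909495
x_3 = g(1.909495) = 1.943188
x_4 = g(1.943188) = 1.931460
x_5 = g(1.931460) = 1.935663
x_6 = g(1.935663) = 1.934171
x_7 = g(1.934171) = 1.934703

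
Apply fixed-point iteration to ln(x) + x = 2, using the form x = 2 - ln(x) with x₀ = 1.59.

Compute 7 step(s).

Equation: ln(x) + x = 2
Fixed-point form: x = 2 - ln(x)
x₀ = 1.59

x_1 = g(1.590000) = 1.536266
x_2 = g(1.536266) = 1.570645
x_3 = g(1.570645) = 1.548514
x_4 = g(1.548514) = 1.562705
x_5 = g(1.562705) = 1.553582
x_6 = g(1.553582) = 1.559437
x_7 = g(1.559437) = 1.555675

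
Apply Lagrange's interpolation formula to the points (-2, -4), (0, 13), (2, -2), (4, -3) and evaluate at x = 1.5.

Lagrange interpolation formula:
P(x) = Σ yᵢ × Lᵢ(x)
where Lᵢ(x) = Π_{j≠i} (x - xⱼ)/(xᵢ - xⱼ)

L_0(1.5) = (1.5 - 0)/(-2 - 0) × (1.5 - 2)/(-2 - 2) × (1.5 - 4)/(-2 - 4) = -0.039062
L_1(1.5) = (1.5 - (-2))/(0 - (-2)) × (1.5 - 2)/(0 - 2) × (1.5 - 4)/(0 - 4) = 0.273438
L_2(1.5) = (1.5 - (-2))/(2 - (-2)) × (1.5 - 0)/(2 - 0) × (1.5 - 4)/(2 - 4) = 0.820312
L_3(1.5) = (1.5 - (-2))/(4 - (-2)) × (1.5 - 0)/(4 - 0) × (1.5 - 2)/(4 - 2) = -0.054688

P(1.5) = (-4)×L_0(1.5) + 13×L_1(1.5) + (-2)×L_2(1.5) + (-3)×L_3(1.5)
P(1.5) = 2.234375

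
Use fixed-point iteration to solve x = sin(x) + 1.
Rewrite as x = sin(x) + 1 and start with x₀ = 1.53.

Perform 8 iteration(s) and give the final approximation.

Equation: x = sin(x) + 1
Fixed-point form: x = sin(x) + 1
x₀ = 1.53

x_1 = g(1.530000) = 1.999168
x_2 = g(1.999168) = 1.909643
x_3 = g(1.909643) = 1.943139
x_4 = g(1.943139) = 1.931478
x_5 = g(1.931478) = 1.935657
x_6 = g(1.935657) = 1.934174
x_7 = g(1.934174) = 1.934702
x_8 = g(1.934702) = 1.934514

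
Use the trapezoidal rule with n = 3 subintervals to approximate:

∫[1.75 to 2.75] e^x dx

f(x) = e^x
a = 1.75, b = 2.75, n = 3
h = (b - a)/n = 0.333333

Trapezoidal rule: (h/2)[f(x₀) + 2f(x₁) + 2f(x₂) + ... + f(xₙ)]

x_0 = 1.7500, f(x_0) = 5.754603, coefficient = 1
x_1 = 2.0833, f(x_1) = 8.031195, coefficient = 2
x_2 = 2.4167, f(x_2) = 11.208436, coefficient = 2
x_3 = 2.7500, f(x_3) = 15.642632, coefficient = 1

I ≈ (0.333333/2) × 59.876496 = 9.979416
Exact value: 9.888029
Error: 0.091387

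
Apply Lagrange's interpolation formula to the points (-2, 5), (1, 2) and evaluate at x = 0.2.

Lagrange interpolation formula:
P(x) = Σ yᵢ × Lᵢ(x)
where Lᵢ(x) = Π_{j≠i} (x - xⱼ)/(xᵢ - xⱼ)

L_0(0.2) = (0.2 - 1)/(-2 - 1) = 0.266667
L_1(0.2) = (0.2 - (-2))/(1 - (-2)) = 0.733333

P(0.2) = 5×L_0(0.2) + 2×L_1(0.2)
P(0.2) = 2.800000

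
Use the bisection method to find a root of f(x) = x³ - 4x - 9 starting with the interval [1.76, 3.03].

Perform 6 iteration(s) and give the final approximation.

f(x) = x³ - 4x - 9
Initial interval: [1.76, 3.03]

Iteration 1:
  c_1 = (1.760000 + 3.030000)/2 = 2.395000
  f(c_1) = f(2.395000) = -4.842220
  f(a) × f(c) ≥ 0, new interval: [2.395000, 3.030000]
Iteration 2:
  c_2 = (2.395000 + 3.030000)/2 = 2.712500
  f(c_2) = f(2.712500) = 0.107643
  f(a) × f(c) < 0, new interval: [2.395000, 2.712500]
Iteration 3:
  c_3 = (2.395000 + 2.712500)/2 = 2.553750
  f(c_3) = f(2.553750) = -2.560364
  f(a) × f(c) ≥ 0, new interval: [2.553750, 2.712500]
Iteration 4:
  c_4 = (2.553750 + 2.712500)/2 = 2.633125
  f(c_4) = f(2.633125) = -1.276130
  f(a) × f(c) ≥ 0, new interval: [2.633125, 2.712500]
Iteration 5:
  c_5 = (2.633125 + 2.712500)/2 = 2.672813
  f(c_5) = f(2.672813) = -0.596874
  f(a) × f(c) ≥ 0, new interval: [2.672813, 2.712500]
Iteration 6:
  c_6 = (2.672813 + 2.712500)/2 = 2.692656
  f(c_6) = f(2.692656) = -0.247796
  f(a) × f(c) ≥ 0, new interval: [2.692656, 2.712500]

After 6 iteration(s), the approximation is c_6 = 2.692656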